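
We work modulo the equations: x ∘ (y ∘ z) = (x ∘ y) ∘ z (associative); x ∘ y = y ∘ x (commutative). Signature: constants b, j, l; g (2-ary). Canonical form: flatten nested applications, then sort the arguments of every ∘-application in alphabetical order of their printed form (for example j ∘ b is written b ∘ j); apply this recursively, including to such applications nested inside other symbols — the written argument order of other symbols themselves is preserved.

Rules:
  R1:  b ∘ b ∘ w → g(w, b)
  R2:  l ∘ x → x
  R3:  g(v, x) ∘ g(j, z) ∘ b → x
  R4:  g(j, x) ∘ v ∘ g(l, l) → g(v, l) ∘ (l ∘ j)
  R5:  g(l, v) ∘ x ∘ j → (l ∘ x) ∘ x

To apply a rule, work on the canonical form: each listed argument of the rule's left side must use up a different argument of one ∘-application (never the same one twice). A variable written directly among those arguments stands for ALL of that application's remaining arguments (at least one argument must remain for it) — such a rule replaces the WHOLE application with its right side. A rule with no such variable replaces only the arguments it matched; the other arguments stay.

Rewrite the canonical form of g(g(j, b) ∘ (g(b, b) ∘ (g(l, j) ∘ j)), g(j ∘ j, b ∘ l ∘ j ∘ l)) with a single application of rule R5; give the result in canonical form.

Answer: g(g(b, b) ∘ g(b, b) ∘ g(j, b) ∘ g(j, b) ∘ l, g(j ∘ j, b ∘ j ∘ l ∘ l))

Derivation:
Canonical form:  g(g(b, b) ∘ g(j, b) ∘ g(l, j) ∘ j, g(j ∘ j, b ∘ j ∘ l ∘ l))
Apply R5:  consuming g(l, j), j;  v := j, x := g(b, b) ∘ g(j, b)
The variable takes the whole remainder — replace the entire application.
Result:  g(g(b, b) ∘ g(b, b) ∘ g(j, b) ∘ g(j, b) ∘ l, g(j ∘ j, b ∘ j ∘ l ∘ l))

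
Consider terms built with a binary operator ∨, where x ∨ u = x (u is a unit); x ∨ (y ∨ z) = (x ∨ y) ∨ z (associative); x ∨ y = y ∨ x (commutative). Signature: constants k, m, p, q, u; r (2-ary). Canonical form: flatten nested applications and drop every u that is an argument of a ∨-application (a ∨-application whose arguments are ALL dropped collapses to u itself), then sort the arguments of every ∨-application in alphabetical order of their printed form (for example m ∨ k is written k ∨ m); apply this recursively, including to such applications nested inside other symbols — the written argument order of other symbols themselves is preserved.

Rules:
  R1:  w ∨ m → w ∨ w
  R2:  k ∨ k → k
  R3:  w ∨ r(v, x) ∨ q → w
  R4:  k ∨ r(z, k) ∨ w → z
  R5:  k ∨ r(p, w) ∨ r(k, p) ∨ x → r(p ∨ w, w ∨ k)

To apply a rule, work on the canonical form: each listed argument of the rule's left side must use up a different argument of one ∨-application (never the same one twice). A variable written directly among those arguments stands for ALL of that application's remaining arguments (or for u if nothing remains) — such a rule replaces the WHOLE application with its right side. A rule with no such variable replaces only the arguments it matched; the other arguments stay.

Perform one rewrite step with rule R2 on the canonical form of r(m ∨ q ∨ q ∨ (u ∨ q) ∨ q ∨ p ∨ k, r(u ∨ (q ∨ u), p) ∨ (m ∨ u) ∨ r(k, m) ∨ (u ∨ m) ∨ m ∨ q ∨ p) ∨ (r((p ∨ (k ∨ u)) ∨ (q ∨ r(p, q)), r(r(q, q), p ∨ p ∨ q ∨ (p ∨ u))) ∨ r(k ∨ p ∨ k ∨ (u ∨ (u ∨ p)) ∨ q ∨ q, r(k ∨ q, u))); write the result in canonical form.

Canonical form:  r(k ∨ k ∨ p ∨ p ∨ q ∨ q, r(k ∨ q, u)) ∨ r(k ∨ m ∨ p ∨ q ∨ q ∨ q ∨ q, m ∨ m ∨ m ∨ p ∨ q ∨ r(k, m) ∨ r(q, p)) ∨ r(k ∨ p ∨ q ∨ r(p, q), r(r(q, q), p ∨ p ∨ p ∨ q))
R2 matches:  uses k, k
Giving:  r(k ∨ m ∨ p ∨ q ∨ q ∨ q ∨ q, m ∨ m ∨ m ∨ p ∨ q ∨ r(k, m) ∨ r(q, p)) ∨ r(k ∨ p ∨ p ∨ q ∨ q, r(k ∨ q, u)) ∨ r(k ∨ p ∨ q ∨ r(p, q), r(r(q, q), p ∨ p ∨ p ∨ q))

Answer: r(k ∨ m ∨ p ∨ q ∨ q ∨ q ∨ q, m ∨ m ∨ m ∨ p ∨ q ∨ r(k, m) ∨ r(q, p)) ∨ r(k ∨ p ∨ p ∨ q ∨ q, r(k ∨ q, u)) ∨ r(k ∨ p ∨ q ∨ r(p, q), r(r(q, q), p ∨ p ∨ p ∨ q))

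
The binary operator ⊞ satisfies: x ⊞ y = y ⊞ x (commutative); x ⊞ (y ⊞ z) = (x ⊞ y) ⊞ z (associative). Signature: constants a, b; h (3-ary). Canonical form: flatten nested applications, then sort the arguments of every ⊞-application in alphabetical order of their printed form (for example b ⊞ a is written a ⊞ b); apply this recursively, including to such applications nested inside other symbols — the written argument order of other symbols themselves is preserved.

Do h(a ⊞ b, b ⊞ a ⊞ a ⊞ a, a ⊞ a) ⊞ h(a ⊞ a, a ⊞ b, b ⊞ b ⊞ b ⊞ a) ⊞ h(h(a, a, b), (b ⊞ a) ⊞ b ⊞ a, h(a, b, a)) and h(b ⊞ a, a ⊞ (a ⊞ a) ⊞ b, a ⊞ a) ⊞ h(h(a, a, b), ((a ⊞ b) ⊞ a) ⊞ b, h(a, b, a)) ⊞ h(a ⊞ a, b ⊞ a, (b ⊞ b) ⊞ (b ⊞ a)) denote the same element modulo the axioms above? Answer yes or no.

Answer: yes — both canonical forms are h(a ⊞ a, a ⊞ b, a ⊞ b ⊞ b ⊞ b) ⊞ h(a ⊞ b, a ⊞ a ⊞ a ⊞ b, a ⊞ a) ⊞ h(h(a, a, b), a ⊞ a ⊞ b ⊞ b, h(a, b, a))

Derivation:
Left:  h(a ⊞ b, b ⊞ a ⊞ a ⊞ a, a ⊞ a) ⊞ h(a ⊞ a, a ⊞ b, b ⊞ b ⊞ b ⊞ a) ⊞ h(h(a, a, b), (b ⊞ a) ⊞ b ⊞ a, h(a, b, a))
  Inside:  h(a ⊞ b, b ⊞ a ⊞ a ⊞ a, a ⊞ a)  →  h(a ⊞ b, a ⊞ a ⊞ a ⊞ b, a ⊞ a)
  Inside:  h(a ⊞ a, a ⊞ b, b ⊞ b ⊞ b ⊞ a)  →  h(a ⊞ a, a ⊞ b, a ⊞ b ⊞ b ⊞ b)
  Inside:  h(h(a, a, b), (b ⊞ a) ⊞ b ⊞ a, h(a, b, a))  →  h(h(a, a, b), a ⊞ a ⊞ b ⊞ b, h(a, b, a))
  Sort:  h(a ⊞ a, a ⊞ b, a ⊞ b ⊞ b ⊞ b) ⊞ h(a ⊞ b, a ⊞ a ⊞ a ⊞ b, a ⊞ a) ⊞ h(h(a, a, b), a ⊞ a ⊞ b ⊞ b, h(a, b, a))
Right:  h(b ⊞ a, a ⊞ (a ⊞ a) ⊞ b, a ⊞ a) ⊞ h(h(a, a, b), ((a ⊞ b) ⊞ a) ⊞ b, h(a, b, a)) ⊞ h(a ⊞ a, b ⊞ a, (b ⊞ b) ⊞ (b ⊞ a))
  Inside:  h(b ⊞ a, a ⊞ (a ⊞ a) ⊞ b, a ⊞ a)  →  h(a ⊞ b, a ⊞ a ⊞ a ⊞ b, a ⊞ a)
  Canonicalize subterm:  h(h(a, a, b), ((a ⊞ b) ⊞ a) ⊞ b, h(a, b, a))  →  h(h(a, a, b), a ⊞ a ⊞ b ⊞ b, h(a, b, a))
  Simplify inside:  h(a ⊞ a, b ⊞ a, (b ⊞ b) ⊞ (b ⊞ a))  →  h(a ⊞ a, a ⊞ b, a ⊞ b ⊞ b ⊞ b)
  Sort:  h(a ⊞ a, a ⊞ b, a ⊞ b ⊞ b ⊞ b) ⊞ h(a ⊞ b, a ⊞ a ⊞ a ⊞ b, a ⊞ a) ⊞ h(h(a, a, b), a ⊞ a ⊞ b ⊞ b, h(a, b, a))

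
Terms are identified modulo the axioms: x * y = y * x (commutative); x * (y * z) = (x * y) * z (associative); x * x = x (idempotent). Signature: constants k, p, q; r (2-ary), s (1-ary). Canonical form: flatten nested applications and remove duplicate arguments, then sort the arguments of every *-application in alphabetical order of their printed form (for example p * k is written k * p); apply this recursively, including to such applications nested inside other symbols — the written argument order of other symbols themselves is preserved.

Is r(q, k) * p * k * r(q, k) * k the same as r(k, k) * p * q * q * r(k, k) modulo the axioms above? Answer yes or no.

Answer: no — k * p * r(q, k) vs p * q * r(k, k)

Derivation:
Left:  r(q, k) * p * k * r(q, k) * k
  Drop duplicates:  drop duplicate r(q, k), k
  Sort arguments:  k * p * r(q, k)
Right:  r(k, k) * p * q * q * r(k, k)
  Drop duplicates:  drop duplicate q, r(k, k)
  Sort arguments:  p * q * r(k, k)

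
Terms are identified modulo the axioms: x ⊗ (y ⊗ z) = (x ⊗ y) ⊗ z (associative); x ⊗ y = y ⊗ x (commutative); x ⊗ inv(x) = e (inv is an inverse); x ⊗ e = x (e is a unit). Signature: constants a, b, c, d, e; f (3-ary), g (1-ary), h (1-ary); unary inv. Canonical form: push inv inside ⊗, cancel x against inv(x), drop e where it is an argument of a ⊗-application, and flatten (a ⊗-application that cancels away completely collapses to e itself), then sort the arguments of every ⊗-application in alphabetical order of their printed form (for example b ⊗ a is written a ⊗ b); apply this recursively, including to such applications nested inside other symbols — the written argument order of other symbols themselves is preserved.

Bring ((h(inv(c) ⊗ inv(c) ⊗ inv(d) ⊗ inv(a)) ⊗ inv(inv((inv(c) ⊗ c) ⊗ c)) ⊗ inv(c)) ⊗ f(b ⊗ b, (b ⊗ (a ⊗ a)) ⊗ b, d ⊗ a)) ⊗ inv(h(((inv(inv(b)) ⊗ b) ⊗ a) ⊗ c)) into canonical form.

Answer: f(b ⊗ b, a ⊗ a ⊗ b ⊗ b, a ⊗ d) ⊗ h(inv(a) ⊗ inv(c) ⊗ inv(c) ⊗ inv(d)) ⊗ inv(h(a ⊗ b ⊗ b ⊗ c))

Derivation:
Push inv inside:  distribute inv over ⊗ and collapse double inv
Cancel inverse pairs:  c cancels
Collect terms:  h(inv(a) ⊗ inv(c) ⊗ inv(c) ⊗ inv(d)) ⊗ f(b ⊗ b, a ⊗ a ⊗ b ⊗ b, a ⊗ d) ⊗ inv(h(a ⊗ b ⊗ b ⊗ c))
Sort:  f(b ⊗ b, a ⊗ a ⊗ b ⊗ b, a ⊗ d) ⊗ h(inv(a) ⊗ inv(c) ⊗ inv(c) ⊗ inv(d)) ⊗ inv(h(a ⊗ b ⊗ b ⊗ c))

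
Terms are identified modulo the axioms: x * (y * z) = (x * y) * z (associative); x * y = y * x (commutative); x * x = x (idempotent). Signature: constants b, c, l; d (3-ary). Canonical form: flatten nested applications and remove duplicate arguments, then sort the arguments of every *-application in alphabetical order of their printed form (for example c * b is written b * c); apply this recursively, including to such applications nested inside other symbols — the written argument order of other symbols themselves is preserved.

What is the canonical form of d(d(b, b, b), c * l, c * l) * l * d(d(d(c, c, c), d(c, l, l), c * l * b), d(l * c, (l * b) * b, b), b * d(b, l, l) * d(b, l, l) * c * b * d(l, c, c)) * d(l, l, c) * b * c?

Answer: b * c * d(d(b, b, b), c * l, c * l) * d(d(d(c, c, c), d(c, l, l), b * c * l), d(c * l, b * l, b), b * c * d(b, l, l) * d(l, c, c)) * d(l, l, c) * l

Derivation:
Canonicalize subterm:  d(d(d(c, c, c), d(c, l, l), c * l * b), d(l * c, (l * b) * b, b), b * d(b, l, l) * d(b, l, l) * c * b * d(l, c, c))  →  d(d(d(c, c, c), d(c, l, l), b * c * l), d(c * l, b * l, b), b * c * d(b, l, l) * d(l, c, c))
Sort:  b * c * d(d(b, b, b), c * l, c * l) * d(d(d(c, c, c), d(c, l, l), b * c * l), d(c * l, b * l, b), b * c * d(b, l, l) * d(l, c, c)) * d(l, l, c) * l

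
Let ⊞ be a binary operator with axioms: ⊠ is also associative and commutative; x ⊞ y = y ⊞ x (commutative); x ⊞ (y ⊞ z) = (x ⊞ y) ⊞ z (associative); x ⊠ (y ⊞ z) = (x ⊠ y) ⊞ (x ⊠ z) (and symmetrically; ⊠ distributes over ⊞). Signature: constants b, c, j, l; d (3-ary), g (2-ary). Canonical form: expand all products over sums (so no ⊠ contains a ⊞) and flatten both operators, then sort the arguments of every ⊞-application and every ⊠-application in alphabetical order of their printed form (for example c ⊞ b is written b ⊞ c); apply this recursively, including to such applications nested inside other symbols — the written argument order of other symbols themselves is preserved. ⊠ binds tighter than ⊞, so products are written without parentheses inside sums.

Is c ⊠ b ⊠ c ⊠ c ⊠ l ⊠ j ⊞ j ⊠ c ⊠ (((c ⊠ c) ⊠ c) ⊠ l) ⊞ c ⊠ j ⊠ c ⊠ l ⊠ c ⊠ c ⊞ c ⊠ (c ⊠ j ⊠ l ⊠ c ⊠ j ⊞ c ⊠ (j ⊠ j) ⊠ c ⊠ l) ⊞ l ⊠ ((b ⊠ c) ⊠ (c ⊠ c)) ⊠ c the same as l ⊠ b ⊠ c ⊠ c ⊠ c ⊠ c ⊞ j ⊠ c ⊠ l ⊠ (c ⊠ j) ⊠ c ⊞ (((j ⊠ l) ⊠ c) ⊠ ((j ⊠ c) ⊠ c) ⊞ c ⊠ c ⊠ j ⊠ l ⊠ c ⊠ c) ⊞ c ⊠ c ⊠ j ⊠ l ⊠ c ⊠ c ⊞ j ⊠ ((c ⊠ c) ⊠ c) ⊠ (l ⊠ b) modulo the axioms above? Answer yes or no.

Left:  c ⊠ b ⊠ c ⊠ c ⊠ l ⊠ j ⊞ j ⊠ c ⊠ (((c ⊠ c) ⊠ c) ⊠ l) ⊞ c ⊠ j ⊠ c ⊠ l ⊠ c ⊠ c ⊞ c ⊠ (c ⊠ j ⊠ l ⊠ c ⊠ j ⊞ c ⊠ (j ⊠ j) ⊠ c ⊠ l) ⊞ l ⊠ ((b ⊠ c) ⊠ (c ⊠ c)) ⊠ c
  Expand products over sums:  b ⊠ c ⊠ c ⊠ c ⊠ j ⊠ l ⊞ c ⊠ c ⊠ c ⊠ c ⊠ j ⊠ l ⊞ c ⊠ c ⊠ c ⊠ c ⊠ j ⊠ l ⊞ c ⊠ c ⊠ c ⊠ j ⊠ j ⊠ l ⊞ c ⊠ c ⊠ c ⊠ j ⊠ j ⊠ l ⊞ b ⊠ c ⊠ c ⊠ c ⊠ c ⊠ l
  Sort:  b ⊠ c ⊠ c ⊠ c ⊠ c ⊠ l ⊞ b ⊠ c ⊠ c ⊠ c ⊠ j ⊠ l ⊞ c ⊠ c ⊠ c ⊠ c ⊠ j ⊠ l ⊞ c ⊠ c ⊠ c ⊠ c ⊠ j ⊠ l ⊞ c ⊠ c ⊠ c ⊠ j ⊠ j ⊠ l ⊞ c ⊠ c ⊠ c ⊠ j ⊠ j ⊠ l
Right:  l ⊠ b ⊠ c ⊠ c ⊠ c ⊠ c ⊞ j ⊠ c ⊠ l ⊠ (c ⊠ j) ⊠ c ⊞ (((j ⊠ l) ⊠ c) ⊠ ((j ⊠ c) ⊠ c) ⊞ c ⊠ c ⊠ j ⊠ l ⊠ c ⊠ c) ⊞ c ⊠ c ⊠ j ⊠ l ⊠ c ⊠ c ⊞ j ⊠ ((c ⊠ c) ⊠ c) ⊠ (l ⊠ b)
  Flatten:  b ⊠ c ⊠ c ⊠ c ⊠ c ⊠ l ⊞ c ⊠ c ⊠ c ⊠ j ⊠ j ⊠ l ⊞ c ⊠ c ⊠ c ⊠ j ⊠ j ⊠ l ⊞ c ⊠ c ⊠ c ⊠ c ⊠ j ⊠ l ⊞ c ⊠ c ⊠ c ⊠ c ⊠ j ⊠ l ⊞ b ⊠ c ⊠ c ⊠ c ⊠ j ⊠ l
  Sort:  b ⊠ c ⊠ c ⊠ c ⊠ c ⊠ l ⊞ b ⊠ c ⊠ c ⊠ c ⊠ j ⊠ l ⊞ c ⊠ c ⊠ c ⊠ c ⊠ j ⊠ l ⊞ c ⊠ c ⊠ c ⊠ c ⊠ j ⊠ l ⊞ c ⊠ c ⊠ c ⊠ j ⊠ j ⊠ l ⊞ c ⊠ c ⊠ c ⊠ j ⊠ j ⊠ l

Answer: yes — both canonical forms are b ⊠ c ⊠ c ⊠ c ⊠ c ⊠ l ⊞ b ⊠ c ⊠ c ⊠ c ⊠ j ⊠ l ⊞ c ⊠ c ⊠ c ⊠ c ⊠ j ⊠ l ⊞ c ⊠ c ⊠ c ⊠ c ⊠ j ⊠ l ⊞ c ⊠ c ⊠ c ⊠ j ⊠ j ⊠ l ⊞ c ⊠ c ⊠ c ⊠ j ⊠ j ⊠ l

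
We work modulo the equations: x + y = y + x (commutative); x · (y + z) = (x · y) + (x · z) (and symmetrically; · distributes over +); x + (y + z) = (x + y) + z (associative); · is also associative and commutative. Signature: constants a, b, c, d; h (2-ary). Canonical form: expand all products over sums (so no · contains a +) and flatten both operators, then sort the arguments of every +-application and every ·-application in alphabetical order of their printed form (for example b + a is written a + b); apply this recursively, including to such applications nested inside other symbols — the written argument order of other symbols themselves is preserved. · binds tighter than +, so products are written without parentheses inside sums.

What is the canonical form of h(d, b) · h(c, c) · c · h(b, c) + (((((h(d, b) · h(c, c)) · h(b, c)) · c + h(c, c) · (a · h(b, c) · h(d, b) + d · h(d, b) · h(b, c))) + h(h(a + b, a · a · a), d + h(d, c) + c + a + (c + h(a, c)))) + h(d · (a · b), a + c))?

Answer: a · h(b, c) · h(c, c) · h(d, b) + c · h(b, c) · h(c, c) · h(d, b) + c · h(b, c) · h(c, c) · h(d, b) + d · h(b, c) · h(c, c) · h(d, b) + h(a · b · d, a + c) + h(h(a + b, a · a · a), a + c + c + d + h(a, c) + h(d, c))

Derivation:
Expand products over sums:  c · h(b, c) · h(c, c) · h(d, b) + c · h(b, c) · h(c, c) · h(d, b) + a · h(b, c) · h(c, c) · h(d, b) + d · h(b, c) · h(c, c) · h(d, b) + h(h(a + b, a · a · a), a + c + c + d + h(a, c) + h(d, c)) + h(a · b · d, a + c)
Sort arguments:  a · h(b, c) · h(c, c) · h(d, b) + c · h(b, c) · h(c, c) · h(d, b) + c · h(b, c) · h(c, c) · h(d, b) + d · h(b, c) · h(c, c) · h(d, b) + h(a · b · d, a + c) + h(h(a + b, a · a · a), a + c + c + d + h(a, c) + h(d, c))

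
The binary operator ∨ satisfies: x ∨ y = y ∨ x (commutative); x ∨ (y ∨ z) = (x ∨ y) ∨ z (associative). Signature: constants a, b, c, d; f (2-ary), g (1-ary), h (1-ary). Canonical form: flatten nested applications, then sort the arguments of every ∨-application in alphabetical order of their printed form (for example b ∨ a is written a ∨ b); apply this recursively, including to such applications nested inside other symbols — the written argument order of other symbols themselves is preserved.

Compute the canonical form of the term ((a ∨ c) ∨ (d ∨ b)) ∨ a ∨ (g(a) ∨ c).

Flatten:  a ∨ c ∨ d ∨ b ∨ a ∨ g(a) ∨ c
Sort arguments:  a ∨ a ∨ b ∨ c ∨ c ∨ d ∨ g(a)

Answer: a ∨ a ∨ b ∨ c ∨ c ∨ d ∨ g(a)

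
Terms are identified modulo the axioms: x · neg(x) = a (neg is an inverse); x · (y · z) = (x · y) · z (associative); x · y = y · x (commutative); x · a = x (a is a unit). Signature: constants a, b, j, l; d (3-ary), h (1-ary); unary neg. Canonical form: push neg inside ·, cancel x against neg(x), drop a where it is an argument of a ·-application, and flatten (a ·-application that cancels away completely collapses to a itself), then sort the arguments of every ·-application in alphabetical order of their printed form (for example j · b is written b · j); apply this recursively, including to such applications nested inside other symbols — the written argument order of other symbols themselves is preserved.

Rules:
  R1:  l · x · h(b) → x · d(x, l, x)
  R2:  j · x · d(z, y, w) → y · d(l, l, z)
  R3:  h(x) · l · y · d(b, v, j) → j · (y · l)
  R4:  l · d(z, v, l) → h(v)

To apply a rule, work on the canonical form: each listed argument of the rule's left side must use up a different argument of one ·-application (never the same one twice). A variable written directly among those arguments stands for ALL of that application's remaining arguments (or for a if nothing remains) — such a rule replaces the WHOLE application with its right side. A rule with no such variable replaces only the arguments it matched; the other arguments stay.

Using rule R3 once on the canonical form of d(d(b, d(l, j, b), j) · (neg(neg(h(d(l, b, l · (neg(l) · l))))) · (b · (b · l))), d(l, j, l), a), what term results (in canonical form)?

Answer: d(b · b · j · l, d(l, j, l), a)

Derivation:
Canonical form:  d(b · b · d(b, d(l, j, b), j) · h(d(l, b, l)) · l, d(l, j, l), a)
Apply R3:  consuming d(b, d(l, j, b), j), h(d(l, b, l)), l;  v := d(l, j, b), x := d(l, b, l), y := b · b
The variable takes the whole remainder — replace the entire application.
New term:  d(b · b · j · l, d(l, j, l), a)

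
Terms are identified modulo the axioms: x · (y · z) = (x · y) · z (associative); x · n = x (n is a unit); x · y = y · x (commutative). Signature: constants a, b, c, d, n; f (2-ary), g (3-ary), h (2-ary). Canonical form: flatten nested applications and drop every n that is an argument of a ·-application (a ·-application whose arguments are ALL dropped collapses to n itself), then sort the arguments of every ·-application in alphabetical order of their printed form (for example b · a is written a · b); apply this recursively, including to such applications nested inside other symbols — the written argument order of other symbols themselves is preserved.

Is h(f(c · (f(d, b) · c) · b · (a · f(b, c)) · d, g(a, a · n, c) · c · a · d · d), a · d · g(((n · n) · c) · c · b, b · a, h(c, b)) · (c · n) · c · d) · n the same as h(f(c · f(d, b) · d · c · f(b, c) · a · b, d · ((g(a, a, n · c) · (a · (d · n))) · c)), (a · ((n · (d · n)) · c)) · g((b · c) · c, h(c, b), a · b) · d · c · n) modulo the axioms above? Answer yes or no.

Answer: no — h(f(a · b · c · c · d · f(b, c) · f(d, b), a · c · d · d · g(a, a, c)), a · c · c · d · d · g(b · c · c, a · b, h(c, b))) vs h(f(a · b · c · c · d · f(b, c) · f(d, b), a · c · d · d · g(a, a, c)), a · c · c · d · d · g(b · c · c, h(c, b), a · b))

Derivation:
Left:  h(f(c · (f(d, b) · c) · b · (a · f(b, c)) · d, g(a, a · n, c) · c · a · d · d), a · d · g(((n · n) · c) · c · b, b · a, h(c, b)) · (c · n) · c · d) · n
  Simplify inside:  h(f(c · (f(d, b) · c) · b · (a · f(b, c)) · d, g(a, a · n, c) · c · a · d · d), a · d · g(((n · n) · c) · c · b, b · a, h(c, b)) · (c · n) · c · d)  →  h(f(a · b · c · c · d · f(b, c) · f(d, b), a · c · d · d · g(a, a, c)), a · c · c · d · d · g(b · c · c, a · b, h(c, b)))
  Units out:  drop n
  Sort arguments:  h(f(a · b · c · c · d · f(b, c) · f(d, b), a · c · d · d · g(a, a, c)), a · c · c · d · d · g(b · c · c, a · b, h(c, b)))
Right:  h(f(c · f(d, b) · d · c · f(b, c) · a · b, d · ((g(a, a, n · c) · (a · (d · n))) · c)), (a · ((n · (d · n)) · c)) · g((b · c) · c, h(c, b), a · b) · d · c · n)
  Focus inside:  (a · ((n · (d · n)) · c)) · g((b · c) · c, h(c, b), a · b) · d · c · n
  Merge nested applications:  a · n · d · n · c · g((b · c) · c, h(c, b), a · b) · d · c · n
  Inside:  g((b · c) · c, h(c, b), a · b)  →  g(b · c · c, h(c, b), a · b)
  Drop the unit:  drop n (×3)
  Order the arguments:  a · c · c · d · d · g(b · c · c, h(c, b), a · b)
  Put back:  h(f(a · b · c · c · d · f(b, c) · f(d, b), a · c · d · d · g(a, a, c)), a · c · c · d · d · g(b · c · c, h(c, b), a · b))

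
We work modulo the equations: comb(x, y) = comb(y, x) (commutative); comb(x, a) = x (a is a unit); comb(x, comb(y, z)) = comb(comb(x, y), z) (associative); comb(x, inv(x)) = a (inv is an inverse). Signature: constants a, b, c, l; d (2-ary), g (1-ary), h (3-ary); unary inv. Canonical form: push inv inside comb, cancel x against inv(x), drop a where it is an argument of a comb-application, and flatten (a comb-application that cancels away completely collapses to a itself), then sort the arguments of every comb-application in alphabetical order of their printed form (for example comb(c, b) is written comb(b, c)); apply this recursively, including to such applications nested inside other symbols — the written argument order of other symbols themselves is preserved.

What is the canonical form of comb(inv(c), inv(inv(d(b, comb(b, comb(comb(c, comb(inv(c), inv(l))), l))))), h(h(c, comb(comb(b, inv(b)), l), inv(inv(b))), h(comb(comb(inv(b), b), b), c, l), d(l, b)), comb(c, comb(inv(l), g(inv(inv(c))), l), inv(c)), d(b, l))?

Push inv inside:  distribute inv over comb and collapse double inv
Cancel inverse pairs:  l cancels
Combine occurrences:  comb(inv(c), d(b, b), h(h(c, l, b), h(b, c, l), d(l, b)), g(c), d(b, l))
Sort:  comb(d(b, b), d(b, l), g(c), h(h(c, l, b), h(b, c, l), d(l, b)), inv(c))

Answer: comb(d(b, b), d(b, l), g(c), h(h(c, l, b), h(b, c, l), d(l, b)), inv(c))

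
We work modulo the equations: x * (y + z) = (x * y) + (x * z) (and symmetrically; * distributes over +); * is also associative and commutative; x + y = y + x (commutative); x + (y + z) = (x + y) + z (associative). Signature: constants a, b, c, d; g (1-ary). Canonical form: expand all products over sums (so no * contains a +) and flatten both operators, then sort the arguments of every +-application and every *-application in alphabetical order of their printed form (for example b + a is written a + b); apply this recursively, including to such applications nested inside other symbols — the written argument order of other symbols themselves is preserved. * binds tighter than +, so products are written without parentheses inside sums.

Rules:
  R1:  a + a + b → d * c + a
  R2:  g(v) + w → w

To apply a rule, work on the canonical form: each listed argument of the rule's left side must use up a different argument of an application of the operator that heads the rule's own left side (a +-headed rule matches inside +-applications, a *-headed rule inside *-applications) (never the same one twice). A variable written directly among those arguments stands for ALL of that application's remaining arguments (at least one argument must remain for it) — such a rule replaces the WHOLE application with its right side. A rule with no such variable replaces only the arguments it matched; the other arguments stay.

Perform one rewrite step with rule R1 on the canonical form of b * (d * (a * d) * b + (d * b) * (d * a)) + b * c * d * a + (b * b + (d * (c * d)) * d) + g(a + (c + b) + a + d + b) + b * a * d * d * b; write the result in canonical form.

Canonical form:  a * b * b * d * d + a * b * b * d * d + a * b * b * d * d + a * b * c * d + b * b + c * d * d * d + g(a + a + b + b + c + d)
Match R1:  consume a, a, b
Giving:  a * b * b * d * d + a * b * b * d * d + a * b * b * d * d + a * b * c * d + b * b + c * d * d * d + g(a + b + c + c * d + d)

Answer: a * b * b * d * d + a * b * b * d * d + a * b * b * d * d + a * b * c * d + b * b + c * d * d * d + g(a + b + c + c * d + d)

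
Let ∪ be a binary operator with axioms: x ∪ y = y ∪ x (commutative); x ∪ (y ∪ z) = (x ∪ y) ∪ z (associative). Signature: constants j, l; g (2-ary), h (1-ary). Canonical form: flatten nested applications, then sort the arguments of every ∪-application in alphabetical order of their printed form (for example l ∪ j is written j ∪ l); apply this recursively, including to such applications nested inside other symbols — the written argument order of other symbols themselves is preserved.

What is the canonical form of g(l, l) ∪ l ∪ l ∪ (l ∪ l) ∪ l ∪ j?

Un-nest:  g(l, l) ∪ l ∪ l ∪ l ∪ l ∪ l ∪ j
Sort arguments:  g(l, l) ∪ j ∪ l ∪ l ∪ l ∪ l ∪ l

Answer: g(l, l) ∪ j ∪ l ∪ l ∪ l ∪ l ∪ l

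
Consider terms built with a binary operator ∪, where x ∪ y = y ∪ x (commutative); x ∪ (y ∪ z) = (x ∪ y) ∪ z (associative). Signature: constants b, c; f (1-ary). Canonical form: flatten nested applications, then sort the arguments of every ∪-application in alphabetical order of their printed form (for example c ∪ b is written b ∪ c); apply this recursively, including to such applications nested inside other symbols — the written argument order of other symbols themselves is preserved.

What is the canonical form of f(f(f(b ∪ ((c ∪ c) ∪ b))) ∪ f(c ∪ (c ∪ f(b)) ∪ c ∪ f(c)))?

Descend into:  f(f(b ∪ ((c ∪ c) ∪ b))) ∪ f(c ∪ (c ∪ f(b)) ∪ c ∪ f(c))
Simplify inside:  f(f(b ∪ ((c ∪ c) ∪ b)))  →  f(f(b ∪ b ∪ c ∪ c))
Simplify inside:  f(c ∪ (c ∪ f(b)) ∪ c ∪ f(c))  →  f(c ∪ c ∪ c ∪ f(b) ∪ f(c))
Sort arguments:  f(c ∪ c ∪ c ∪ f(b) ∪ f(c)) ∪ f(f(b ∪ b ∪ c ∪ c))
Rebuild:  f(f(c ∪ c ∪ c ∪ f(b) ∪ f(c)) ∪ f(f(b ∪ b ∪ c ∪ c)))

Answer: f(f(c ∪ c ∪ c ∪ f(b) ∪ f(c)) ∪ f(f(b ∪ b ∪ c ∪ c)))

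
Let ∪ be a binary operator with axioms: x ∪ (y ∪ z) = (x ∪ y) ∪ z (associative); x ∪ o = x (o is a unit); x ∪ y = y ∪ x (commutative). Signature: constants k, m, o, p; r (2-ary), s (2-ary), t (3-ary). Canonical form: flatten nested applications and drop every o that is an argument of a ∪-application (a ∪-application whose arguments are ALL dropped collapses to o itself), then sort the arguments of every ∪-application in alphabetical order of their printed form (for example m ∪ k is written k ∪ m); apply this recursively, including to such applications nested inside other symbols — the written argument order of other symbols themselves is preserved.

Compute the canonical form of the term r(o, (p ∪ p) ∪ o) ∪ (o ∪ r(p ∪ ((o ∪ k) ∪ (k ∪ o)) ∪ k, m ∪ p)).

Answer: r(k ∪ k ∪ k ∪ p, m ∪ p) ∪ r(o, p ∪ p)

Derivation:
Flatten:  r(o, (p ∪ p) ∪ o) ∪ o ∪ r(p ∪ ((o ∪ k) ∪ (k ∪ o)) ∪ k, m ∪ p)
Inside:  r(o, (p ∪ p) ∪ o)  →  r(o, p ∪ p)
Canonicalize subterm:  r(p ∪ ((o ∪ k) ∪ (k ∪ o)) ∪ k, m ∪ p)  →  r(k ∪ k ∪ k ∪ p, m ∪ p)
Units out:  drop o
Order the arguments:  r(k ∪ k ∪ k ∪ p, m ∪ p) ∪ r(o, p ∪ p)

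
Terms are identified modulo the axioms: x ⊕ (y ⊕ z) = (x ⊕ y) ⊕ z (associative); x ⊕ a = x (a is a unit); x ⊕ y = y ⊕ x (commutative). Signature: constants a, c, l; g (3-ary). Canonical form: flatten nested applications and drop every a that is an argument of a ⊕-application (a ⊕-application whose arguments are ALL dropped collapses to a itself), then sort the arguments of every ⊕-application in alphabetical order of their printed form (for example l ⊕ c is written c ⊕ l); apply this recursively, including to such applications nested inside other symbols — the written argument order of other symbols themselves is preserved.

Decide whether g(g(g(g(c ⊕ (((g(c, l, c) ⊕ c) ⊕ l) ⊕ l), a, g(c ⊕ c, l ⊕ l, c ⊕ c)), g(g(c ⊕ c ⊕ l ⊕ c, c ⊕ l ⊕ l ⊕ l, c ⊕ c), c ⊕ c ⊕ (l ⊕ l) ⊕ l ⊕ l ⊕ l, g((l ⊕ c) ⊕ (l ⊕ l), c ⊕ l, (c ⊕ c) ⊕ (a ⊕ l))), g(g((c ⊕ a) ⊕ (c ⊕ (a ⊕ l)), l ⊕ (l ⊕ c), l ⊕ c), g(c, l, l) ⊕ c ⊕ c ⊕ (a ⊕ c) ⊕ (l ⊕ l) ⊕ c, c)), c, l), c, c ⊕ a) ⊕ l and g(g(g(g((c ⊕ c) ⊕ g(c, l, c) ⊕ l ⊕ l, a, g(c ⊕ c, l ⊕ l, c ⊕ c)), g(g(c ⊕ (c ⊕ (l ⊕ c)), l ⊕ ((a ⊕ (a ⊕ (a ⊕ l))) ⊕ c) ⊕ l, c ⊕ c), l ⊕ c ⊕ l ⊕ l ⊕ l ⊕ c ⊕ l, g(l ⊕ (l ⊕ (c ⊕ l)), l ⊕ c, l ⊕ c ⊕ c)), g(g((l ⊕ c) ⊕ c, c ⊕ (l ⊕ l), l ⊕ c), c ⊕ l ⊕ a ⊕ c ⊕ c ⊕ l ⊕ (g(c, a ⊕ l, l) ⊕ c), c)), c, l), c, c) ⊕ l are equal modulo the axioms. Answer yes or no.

Left:  g(g(g(g(c ⊕ (((g(c, l, c) ⊕ c) ⊕ l) ⊕ l), a, g(c ⊕ c, l ⊕ l, c ⊕ c)), g(g(c ⊕ c ⊕ l ⊕ c, c ⊕ l ⊕ l ⊕ l, c ⊕ c), c ⊕ c ⊕ (l ⊕ l) ⊕ l ⊕ l ⊕ l, g((l ⊕ c) ⊕ (l ⊕ l), c ⊕ l, (c ⊕ c) ⊕ (a ⊕ l))), g(g((c ⊕ a) ⊕ (c ⊕ (a ⊕ l)), l ⊕ (l ⊕ c), l ⊕ c), g(c, l, l) ⊕ c ⊕ c ⊕ (a ⊕ c) ⊕ (l ⊕ l) ⊕ c, c)), c, l), c, c ⊕ a) ⊕ l
  Canonicalize subterm:  g(g(g(g(c ⊕ (((g(c, l, c) ⊕ c) ⊕ l) ⊕ l), a, g(c ⊕ c, l ⊕ l, c ⊕ c)), g(g(c ⊕ c ⊕ l ⊕ c, c ⊕ l ⊕ l ⊕ l, c ⊕ c), c ⊕ c ⊕ (l ⊕ l) ⊕ l ⊕ l ⊕ l, g((l ⊕ c) ⊕ (l ⊕ l), c ⊕ l, (c ⊕ c) ⊕ (a ⊕ l))), g(g((c ⊕ a) ⊕ (c ⊕ (a ⊕ l)), l ⊕ (l ⊕ c), l ⊕ c), g(c, l, l) ⊕ c ⊕ c ⊕ (a ⊕ c) ⊕ (l ⊕ l) ⊕ c, c)), c, l), c, c ⊕ a)  →  g(g(g(g(c ⊕ c ⊕ g(c, l, c) ⊕ l ⊕ l, a, g(c ⊕ c, l ⊕ l, c ⊕ c)), g(g(c ⊕ c ⊕ c ⊕ l, c ⊕ l ⊕ l ⊕ l, c ⊕ c), c ⊕ c ⊕ l ⊕ l ⊕ l ⊕ l ⊕ l, g(c ⊕ l ⊕ l ⊕ l, c ⊕ l, c ⊕ c ⊕ l)), g(g(c ⊕ c ⊕ l, c ⊕ l ⊕ l, c ⊕ l), c ⊕ c ⊕ c ⊕ c ⊕ g(c, l, l) ⊕ l ⊕ l, c)), c, l), c, c)
  Order the arguments:  g(g(g(g(c ⊕ c ⊕ g(c, l, c) ⊕ l ⊕ l, a, g(c ⊕ c, l ⊕ l, c ⊕ c)), g(g(c ⊕ c ⊕ c ⊕ l, c ⊕ l ⊕ l ⊕ l, c ⊕ c), c ⊕ c ⊕ l ⊕ l ⊕ l ⊕ l ⊕ l, g(c ⊕ l ⊕ l ⊕ l, c ⊕ l, c ⊕ c ⊕ l)), g(g(c ⊕ c ⊕ l, c ⊕ l ⊕ l, c ⊕ l), c ⊕ c ⊕ c ⊕ c ⊕ g(c, l, l) ⊕ l ⊕ l, c)), c, l), c, c) ⊕ l
Right:  g(g(g(g((c ⊕ c) ⊕ g(c, l, c) ⊕ l ⊕ l, a, g(c ⊕ c, l ⊕ l, c ⊕ c)), g(g(c ⊕ (c ⊕ (l ⊕ c)), l ⊕ ((a ⊕ (a ⊕ (a ⊕ l))) ⊕ c) ⊕ l, c ⊕ c), l ⊕ c ⊕ l ⊕ l ⊕ l ⊕ c ⊕ l, g(l ⊕ (l ⊕ (c ⊕ l)), l ⊕ c, l ⊕ c ⊕ c)), g(g((l ⊕ c) ⊕ c, c ⊕ (l ⊕ l), l ⊕ c), c ⊕ l ⊕ a ⊕ c ⊕ c ⊕ l ⊕ (g(c, a ⊕ l, l) ⊕ c), c)), c, l), c, c) ⊕ l
  Simplify inside:  g(g(g(g((c ⊕ c) ⊕ g(c, l, c) ⊕ l ⊕ l, a, g(c ⊕ c, l ⊕ l, c ⊕ c)), g(g(c ⊕ (c ⊕ (l ⊕ c)), l ⊕ ((a ⊕ (a ⊕ (a ⊕ l))) ⊕ c) ⊕ l, c ⊕ c), l ⊕ c ⊕ l ⊕ l ⊕ l ⊕ c ⊕ l, g(l ⊕ (l ⊕ (c ⊕ l)), l ⊕ c, l ⊕ c ⊕ c)), g(g((l ⊕ c) ⊕ c, c ⊕ (l ⊕ l), l ⊕ c), c ⊕ l ⊕ a ⊕ c ⊕ c ⊕ l ⊕ (g(c, a ⊕ l, l) ⊕ c), c)), c, l), c, c)  →  g(g(g(g(c ⊕ c ⊕ g(c, l, c) ⊕ l ⊕ l, a, g(c ⊕ c, l ⊕ l, c ⊕ c)), g(g(c ⊕ c ⊕ c ⊕ l, c ⊕ l ⊕ l ⊕ l, c ⊕ c), c ⊕ c ⊕ l ⊕ l ⊕ l ⊕ l ⊕ l, g(c ⊕ l ⊕ l ⊕ l, c ⊕ l, c ⊕ c ⊕ l)), g(g(c ⊕ c ⊕ l, c ⊕ l ⊕ l, c ⊕ l), c ⊕ c ⊕ c ⊕ c ⊕ g(c, l, l) ⊕ l ⊕ l, c)), c, l), c, c)
  Sort:  g(g(g(g(c ⊕ c ⊕ g(c, l, c) ⊕ l ⊕ l, a, g(c ⊕ c, l ⊕ l, c ⊕ c)), g(g(c ⊕ c ⊕ c ⊕ l, c ⊕ l ⊕ l ⊕ l, c ⊕ c), c ⊕ c ⊕ l ⊕ l ⊕ l ⊕ l ⊕ l, g(c ⊕ l ⊕ l ⊕ l, c ⊕ l, c ⊕ c ⊕ l)), g(g(c ⊕ c ⊕ l, c ⊕ l ⊕ l, c ⊕ l), c ⊕ c ⊕ c ⊕ c ⊕ g(c, l, l) ⊕ l ⊕ l, c)), c, l), c, c) ⊕ l

Answer: yes — both canonical forms are g(g(g(g(c ⊕ c ⊕ g(c, l, c) ⊕ l ⊕ l, a, g(c ⊕ c, l ⊕ l, c ⊕ c)), g(g(c ⊕ c ⊕ c ⊕ l, c ⊕ l ⊕ l ⊕ l, c ⊕ c), c ⊕ c ⊕ l ⊕ l ⊕ l ⊕ l ⊕ l, g(c ⊕ l ⊕ l ⊕ l, c ⊕ l, c ⊕ c ⊕ l)), g(g(c ⊕ c ⊕ l, c ⊕ l ⊕ l, c ⊕ l), c ⊕ c ⊕ c ⊕ c ⊕ g(c, l, l) ⊕ l ⊕ l, c)), c, l), c, c) ⊕ l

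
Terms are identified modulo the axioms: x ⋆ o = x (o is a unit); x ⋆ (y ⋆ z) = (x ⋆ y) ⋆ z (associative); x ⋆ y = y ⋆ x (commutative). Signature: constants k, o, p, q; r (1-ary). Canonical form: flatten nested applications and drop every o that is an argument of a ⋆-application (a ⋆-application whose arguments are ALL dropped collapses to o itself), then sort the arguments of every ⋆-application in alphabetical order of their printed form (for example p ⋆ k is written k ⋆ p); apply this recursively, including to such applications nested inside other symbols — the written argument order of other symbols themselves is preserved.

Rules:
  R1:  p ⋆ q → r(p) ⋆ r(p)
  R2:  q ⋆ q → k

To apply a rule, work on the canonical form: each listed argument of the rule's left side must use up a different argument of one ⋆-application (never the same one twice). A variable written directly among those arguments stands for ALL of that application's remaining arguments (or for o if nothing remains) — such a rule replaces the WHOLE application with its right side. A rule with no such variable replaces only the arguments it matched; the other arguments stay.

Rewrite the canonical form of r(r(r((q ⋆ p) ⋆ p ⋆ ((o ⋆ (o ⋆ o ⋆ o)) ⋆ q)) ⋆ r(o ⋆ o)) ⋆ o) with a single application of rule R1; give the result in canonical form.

Canonical form:  r(r(r(o) ⋆ r(p ⋆ p ⋆ q ⋆ q)))
Match R1:  consume p, q
Result:  r(r(r(o) ⋆ r(p ⋆ q ⋆ r(p) ⋆ r(p))))

Answer: r(r(r(o) ⋆ r(p ⋆ q ⋆ r(p) ⋆ r(p))))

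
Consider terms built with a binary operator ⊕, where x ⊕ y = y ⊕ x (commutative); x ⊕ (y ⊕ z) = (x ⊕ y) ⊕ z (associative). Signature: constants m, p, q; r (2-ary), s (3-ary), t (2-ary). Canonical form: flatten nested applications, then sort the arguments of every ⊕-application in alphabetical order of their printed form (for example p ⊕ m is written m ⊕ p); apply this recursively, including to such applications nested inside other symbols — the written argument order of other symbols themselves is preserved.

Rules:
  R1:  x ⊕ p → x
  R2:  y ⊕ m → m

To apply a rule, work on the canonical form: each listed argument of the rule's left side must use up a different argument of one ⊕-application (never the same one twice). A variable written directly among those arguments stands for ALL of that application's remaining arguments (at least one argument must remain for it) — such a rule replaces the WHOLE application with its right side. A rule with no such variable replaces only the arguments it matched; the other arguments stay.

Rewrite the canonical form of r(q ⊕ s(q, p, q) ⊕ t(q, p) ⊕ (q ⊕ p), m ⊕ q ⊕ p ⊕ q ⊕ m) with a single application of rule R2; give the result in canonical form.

Canonical form:  r(p ⊕ q ⊕ q ⊕ s(q, p, q) ⊕ t(q, p), m ⊕ m ⊕ p ⊕ q ⊕ q)
R2 matches:  uses m;  y := m ⊕ p ⊕ q ⊕ q
The variable takes the whole remainder — replace the entire application.
New term:  r(p ⊕ q ⊕ q ⊕ s(q, p, q) ⊕ t(q, p), m)

Answer: r(p ⊕ q ⊕ q ⊕ s(q, p, q) ⊕ t(q, p), m)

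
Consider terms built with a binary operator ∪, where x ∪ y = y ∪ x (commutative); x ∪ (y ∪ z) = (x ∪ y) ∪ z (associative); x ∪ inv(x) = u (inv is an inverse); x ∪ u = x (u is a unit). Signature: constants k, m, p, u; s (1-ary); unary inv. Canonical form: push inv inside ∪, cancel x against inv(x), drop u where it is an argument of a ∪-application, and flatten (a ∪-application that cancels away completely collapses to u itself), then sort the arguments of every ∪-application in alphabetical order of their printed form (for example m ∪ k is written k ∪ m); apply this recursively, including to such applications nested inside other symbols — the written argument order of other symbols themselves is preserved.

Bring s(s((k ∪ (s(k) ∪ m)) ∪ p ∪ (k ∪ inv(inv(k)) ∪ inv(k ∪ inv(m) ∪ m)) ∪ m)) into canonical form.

Answer: s(s(k ∪ k ∪ m ∪ m ∪ p ∪ s(k)))

Derivation:
Descend into:  (k ∪ (s(k) ∪ m)) ∪ p ∪ (k ∪ inv(inv(k)) ∪ inv(k ∪ inv(m) ∪ m)) ∪ m
Push inv inside:  distribute inv over ∪ and collapse double inv
Collect terms:  k ∪ k ∪ s(k) ∪ m ∪ m ∪ p
Sort:  k ∪ k ∪ m ∪ m ∪ p ∪ s(k)
Rebuild:  s(s(k ∪ k ∪ m ∪ m ∪ p ∪ s(k)))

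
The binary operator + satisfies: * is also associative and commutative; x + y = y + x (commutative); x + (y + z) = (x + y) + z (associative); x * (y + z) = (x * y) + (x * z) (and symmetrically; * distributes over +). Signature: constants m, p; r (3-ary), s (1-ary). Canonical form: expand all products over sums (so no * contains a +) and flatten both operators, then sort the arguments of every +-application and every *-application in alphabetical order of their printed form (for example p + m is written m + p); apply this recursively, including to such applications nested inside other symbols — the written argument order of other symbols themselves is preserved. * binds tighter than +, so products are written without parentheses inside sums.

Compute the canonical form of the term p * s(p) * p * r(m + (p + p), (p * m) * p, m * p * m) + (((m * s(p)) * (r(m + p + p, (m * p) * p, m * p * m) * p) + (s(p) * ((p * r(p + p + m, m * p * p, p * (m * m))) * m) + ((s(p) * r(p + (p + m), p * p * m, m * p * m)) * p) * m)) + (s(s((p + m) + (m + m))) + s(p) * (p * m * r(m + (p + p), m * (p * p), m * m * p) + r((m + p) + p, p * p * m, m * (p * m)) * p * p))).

Distribute:  p * p * r(m + p + p, m * p * p, m * m * p) * s(p) + m * p * r(m + p + p, m * p * p, m * m * p) * s(p) + m * p * r(m + p + p, m * p * p, m * m * p) * s(p) + m * p * r(m + p + p, m * p * p, m * m * p) * s(p) + s(s(m + m + m + p)) + m * p * r(m + p + p, m * p * p, m * m * p) * s(p) + p * p * r(m + p + p, m * p * p, m * m * p) * s(p)
Sort:  m * p * r(m + p + p, m * p * p, m * m * p) * s(p) + m * p * r(m + p + p, m * p * p, m * m * p) * s(p) + m * p * r(m + p + p, m * p * p, m * m * p) * s(p) + m * p * r(m + p + p, m * p * p, m * m * p) * s(p) + p * p * r(m + p + p, m * p * p, m * m * p) * s(p) + p * p * r(m + p + p, m * p * p, m * m * p) * s(p) + s(s(m + m + m + p))

Answer: m * p * r(m + p + p, m * p * p, m * m * p) * s(p) + m * p * r(m + p + p, m * p * p, m * m * p) * s(p) + m * p * r(m + p + p, m * p * p, m * m * p) * s(p) + m * p * r(m + p + p, m * p * p, m * m * p) * s(p) + p * p * r(m + p + p, m * p * p, m * m * p) * s(p) + p * p * r(m + p + p, m * p * p, m * m * p) * s(p) + s(s(m + m + m + p))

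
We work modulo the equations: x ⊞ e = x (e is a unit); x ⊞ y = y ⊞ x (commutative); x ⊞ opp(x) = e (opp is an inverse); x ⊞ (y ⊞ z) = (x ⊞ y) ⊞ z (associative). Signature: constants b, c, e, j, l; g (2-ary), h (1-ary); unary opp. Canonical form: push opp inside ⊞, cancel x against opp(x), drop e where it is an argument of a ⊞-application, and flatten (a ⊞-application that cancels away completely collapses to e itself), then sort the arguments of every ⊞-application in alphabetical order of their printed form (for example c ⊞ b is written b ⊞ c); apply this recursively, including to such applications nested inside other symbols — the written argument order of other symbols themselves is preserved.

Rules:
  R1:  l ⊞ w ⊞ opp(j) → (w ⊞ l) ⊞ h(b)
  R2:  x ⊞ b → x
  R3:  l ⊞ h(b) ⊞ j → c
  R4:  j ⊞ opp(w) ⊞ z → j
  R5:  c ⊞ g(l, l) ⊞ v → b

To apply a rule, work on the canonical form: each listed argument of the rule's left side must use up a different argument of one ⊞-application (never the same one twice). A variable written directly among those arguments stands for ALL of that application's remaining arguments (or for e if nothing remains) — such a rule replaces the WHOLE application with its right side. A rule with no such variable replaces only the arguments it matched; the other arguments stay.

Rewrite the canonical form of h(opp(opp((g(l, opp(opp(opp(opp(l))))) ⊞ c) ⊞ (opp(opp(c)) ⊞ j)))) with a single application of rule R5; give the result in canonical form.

Canonical form:  h(c ⊞ c ⊞ g(l, l) ⊞ j)
R5 matches:  uses c, g(l, l);  v := c ⊞ j
The extension variable absorbs all remaining arguments, so the whole application is rewritten.
New term:  h(b)

Answer: h(b)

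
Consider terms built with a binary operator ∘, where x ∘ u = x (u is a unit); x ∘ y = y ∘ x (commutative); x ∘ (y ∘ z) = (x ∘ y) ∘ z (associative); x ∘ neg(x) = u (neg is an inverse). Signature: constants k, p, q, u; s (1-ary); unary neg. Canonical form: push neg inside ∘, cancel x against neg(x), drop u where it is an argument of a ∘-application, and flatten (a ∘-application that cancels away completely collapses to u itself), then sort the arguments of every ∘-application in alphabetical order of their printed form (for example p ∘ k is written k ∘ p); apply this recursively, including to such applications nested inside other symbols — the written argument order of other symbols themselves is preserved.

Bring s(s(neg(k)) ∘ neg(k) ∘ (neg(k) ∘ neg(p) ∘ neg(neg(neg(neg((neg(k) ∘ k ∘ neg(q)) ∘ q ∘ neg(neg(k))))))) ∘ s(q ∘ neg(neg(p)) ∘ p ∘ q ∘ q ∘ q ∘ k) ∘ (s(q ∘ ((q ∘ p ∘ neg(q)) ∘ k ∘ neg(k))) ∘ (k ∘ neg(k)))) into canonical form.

Descend into:  s(neg(k)) ∘ neg(k) ∘ (neg(k) ∘ neg(p) ∘ neg(neg(neg(neg((neg(k) ∘ k ∘ neg(q)) ∘ q ∘ neg(neg(k))))))) ∘ s(q ∘ neg(neg(p)) ∘ p ∘ q ∘ q ∘ q ∘ k) ∘ (s(q ∘ ((q ∘ p ∘ neg(q)) ∘ k ∘ neg(k))) ∘ (k ∘ neg(k)))
Push neg inside:  distribute neg over ∘ and collapse double neg
Cancel inverse pairs:  q cancels
Collect terms:  s(neg(k)) ∘ neg(k) ∘ neg(p) ∘ s(k ∘ p ∘ p ∘ q ∘ q ∘ q ∘ q) ∘ s(p ∘ q)
Sort:  neg(k) ∘ neg(p) ∘ s(k ∘ p ∘ p ∘ q ∘ q ∘ q ∘ q) ∘ s(neg(k)) ∘ s(p ∘ q)
Rebuild:  s(neg(k) ∘ neg(p) ∘ s(k ∘ p ∘ p ∘ q ∘ q ∘ q ∘ q) ∘ s(neg(k)) ∘ s(p ∘ q))

Answer: s(neg(k) ∘ neg(p) ∘ s(k ∘ p ∘ p ∘ q ∘ q ∘ q ∘ q) ∘ s(neg(k)) ∘ s(p ∘ q))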